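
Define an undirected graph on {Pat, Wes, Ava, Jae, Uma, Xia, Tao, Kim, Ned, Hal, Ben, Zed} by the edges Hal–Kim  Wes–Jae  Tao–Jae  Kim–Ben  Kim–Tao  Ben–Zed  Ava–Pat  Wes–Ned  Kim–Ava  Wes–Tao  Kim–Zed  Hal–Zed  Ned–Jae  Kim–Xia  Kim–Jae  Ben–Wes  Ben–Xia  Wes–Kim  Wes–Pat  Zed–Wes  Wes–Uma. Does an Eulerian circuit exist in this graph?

No

Degrees: Pat:2, Wes:8, Ava:2, Jae:4, Uma:1, Xia:2, Tao:3, Kim:8, Ned:2, Hal:2, Ben:4, Zed:4
Uma, Tao have odd degree; an Eulerian circuit needs every degree to be even, so none exists.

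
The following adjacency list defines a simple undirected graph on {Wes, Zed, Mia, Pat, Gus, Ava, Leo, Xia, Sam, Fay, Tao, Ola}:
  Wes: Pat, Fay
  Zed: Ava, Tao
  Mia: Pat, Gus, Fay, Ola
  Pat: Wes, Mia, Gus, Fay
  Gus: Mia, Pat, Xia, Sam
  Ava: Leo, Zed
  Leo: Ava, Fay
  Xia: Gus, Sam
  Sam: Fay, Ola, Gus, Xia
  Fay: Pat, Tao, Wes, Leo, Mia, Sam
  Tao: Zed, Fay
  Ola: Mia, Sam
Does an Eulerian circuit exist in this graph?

Degrees: Wes:2, Zed:2, Mia:4, Pat:4, Gus:4, Ava:2, Leo:2, Xia:2, Sam:4, Fay:6, Tao:2, Ola:2
All degrees are even and the non-isolated vertices are connected — an Eulerian circuit exists.

Yes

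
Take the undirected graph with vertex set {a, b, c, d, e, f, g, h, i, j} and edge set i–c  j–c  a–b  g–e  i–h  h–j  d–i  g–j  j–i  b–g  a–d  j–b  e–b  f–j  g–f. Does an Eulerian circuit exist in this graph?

Yes

Degrees: a:2, b:4, c:2, d:2, e:2, f:2, g:4, h:2, i:4, j:6
All degrees are even and the non-isolated vertices are connected — an Eulerian circuit exists.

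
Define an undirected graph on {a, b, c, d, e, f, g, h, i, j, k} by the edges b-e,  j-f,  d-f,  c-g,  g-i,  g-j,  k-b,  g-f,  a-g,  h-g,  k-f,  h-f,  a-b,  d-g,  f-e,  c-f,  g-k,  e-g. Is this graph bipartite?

f-g-k-f is an odd cycle (length 3), and a bipartite graph can contain only even cycles.

No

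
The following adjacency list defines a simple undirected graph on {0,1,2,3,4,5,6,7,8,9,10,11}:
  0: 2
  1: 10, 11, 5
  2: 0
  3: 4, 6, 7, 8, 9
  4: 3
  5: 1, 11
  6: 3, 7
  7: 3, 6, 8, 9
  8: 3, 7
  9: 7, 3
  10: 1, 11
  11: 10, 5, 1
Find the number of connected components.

3

Component: {0, 2}
Component: {1, 5, 10, 11}
Component: {3, 4, 6, 7, 8, 9}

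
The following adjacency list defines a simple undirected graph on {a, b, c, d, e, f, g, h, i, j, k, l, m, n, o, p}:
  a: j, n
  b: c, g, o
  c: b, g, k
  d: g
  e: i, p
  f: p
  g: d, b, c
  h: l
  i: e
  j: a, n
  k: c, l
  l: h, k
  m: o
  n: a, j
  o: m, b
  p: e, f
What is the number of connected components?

Component: {a, j, n}
Component: {e, f, i, p}
Component: {b, c, d, g, h, k, l, m, o}

3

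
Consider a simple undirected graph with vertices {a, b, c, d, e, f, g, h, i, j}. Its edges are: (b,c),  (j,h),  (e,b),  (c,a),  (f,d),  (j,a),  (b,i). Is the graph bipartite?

Yes

Partition the vertices as {c, e, f, g, i, j} vs {a, b, d, h}. Each listed edge has one endpoint in each part, so the graph is bipartite.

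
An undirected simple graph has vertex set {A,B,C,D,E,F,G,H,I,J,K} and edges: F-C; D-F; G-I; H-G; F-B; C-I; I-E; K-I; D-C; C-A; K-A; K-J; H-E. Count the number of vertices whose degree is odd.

4

Degrees: A:2, B:1, C:4, D:2, E:2, F:3, G:2, H:2, I:4, J:1, K:3
Odd-degree vertices: B, F, J, K.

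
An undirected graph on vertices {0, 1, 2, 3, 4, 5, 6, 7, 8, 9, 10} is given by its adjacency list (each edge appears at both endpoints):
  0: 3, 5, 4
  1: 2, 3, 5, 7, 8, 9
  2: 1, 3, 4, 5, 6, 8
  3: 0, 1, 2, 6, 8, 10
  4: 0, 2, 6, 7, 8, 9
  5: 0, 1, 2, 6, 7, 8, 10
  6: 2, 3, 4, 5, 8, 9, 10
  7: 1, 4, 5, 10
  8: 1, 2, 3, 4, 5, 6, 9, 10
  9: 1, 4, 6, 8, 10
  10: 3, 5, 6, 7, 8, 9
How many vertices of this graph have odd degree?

Degrees: 0:3, 1:6, 2:6, 3:6, 4:6, 5:7, 6:7, 7:4, 8:8, 9:5, 10:6
Odd-degree vertices: 0, 5, 6, 9.

4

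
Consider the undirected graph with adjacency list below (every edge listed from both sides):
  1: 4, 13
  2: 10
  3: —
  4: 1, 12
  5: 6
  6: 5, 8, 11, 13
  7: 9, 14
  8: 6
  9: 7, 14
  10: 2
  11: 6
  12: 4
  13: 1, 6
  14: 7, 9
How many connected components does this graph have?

4

Component: {3}
Component: {2, 10}
Component: {7, 9, 14}
Component: {1, 4, 5, 6, 8, 11, 12, 13}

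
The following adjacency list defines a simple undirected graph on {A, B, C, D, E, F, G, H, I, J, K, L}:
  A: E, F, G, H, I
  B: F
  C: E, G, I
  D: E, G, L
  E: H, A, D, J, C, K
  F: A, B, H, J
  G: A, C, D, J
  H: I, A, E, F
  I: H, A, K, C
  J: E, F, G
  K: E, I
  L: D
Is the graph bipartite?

A-H-E-A is an odd cycle (length 3), and a bipartite graph can contain only even cycles.

No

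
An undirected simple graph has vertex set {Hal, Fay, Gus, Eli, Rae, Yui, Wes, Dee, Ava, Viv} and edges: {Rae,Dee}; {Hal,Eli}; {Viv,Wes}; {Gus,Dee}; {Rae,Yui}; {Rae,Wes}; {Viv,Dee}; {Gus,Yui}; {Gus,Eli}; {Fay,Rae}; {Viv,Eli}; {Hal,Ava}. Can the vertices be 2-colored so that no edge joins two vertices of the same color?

Yes

Color {Fay, Eli, Yui, Wes, Dee, Ava} black and {Hal, Gus, Rae, Viv} white. No edge joins two same-colored vertices, so the graph is bipartite.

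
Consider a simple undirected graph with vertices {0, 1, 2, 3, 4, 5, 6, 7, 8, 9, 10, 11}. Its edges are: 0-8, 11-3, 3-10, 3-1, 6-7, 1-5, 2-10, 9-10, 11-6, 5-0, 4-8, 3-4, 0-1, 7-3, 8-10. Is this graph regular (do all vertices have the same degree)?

Degrees: 0:3, 1:3, 2:1, 3:5, 4:2, 5:2, 6:2, 7:2, 8:3, 9:1, 10:4, 11:2
Vertex 2 has degree 1 while 3 has degree 5, so the graph is not regular.

No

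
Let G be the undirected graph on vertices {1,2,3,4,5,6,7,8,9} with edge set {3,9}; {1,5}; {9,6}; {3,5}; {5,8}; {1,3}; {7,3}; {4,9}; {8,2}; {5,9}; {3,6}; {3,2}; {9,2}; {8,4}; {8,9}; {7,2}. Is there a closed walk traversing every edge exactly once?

Degrees: 1:2, 2:4, 3:6, 4:2, 5:4, 6:2, 7:2, 8:4, 9:6
Every vertex has even degree and the edges form a single connected piece, so an Eulerian circuit exists.

Yes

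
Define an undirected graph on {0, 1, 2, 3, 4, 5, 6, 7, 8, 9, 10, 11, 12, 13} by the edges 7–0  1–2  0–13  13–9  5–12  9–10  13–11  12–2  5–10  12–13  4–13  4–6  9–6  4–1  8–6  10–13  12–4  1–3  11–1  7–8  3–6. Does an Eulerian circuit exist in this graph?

Degrees: 0:2, 1:4, 2:2, 3:2, 4:4, 5:2, 6:4, 7:2, 8:2, 9:3, 10:3, 11:2, 12:4, 13:6
Vertices with odd degree: 9, 10. An Eulerian circuit requires all degrees even.

No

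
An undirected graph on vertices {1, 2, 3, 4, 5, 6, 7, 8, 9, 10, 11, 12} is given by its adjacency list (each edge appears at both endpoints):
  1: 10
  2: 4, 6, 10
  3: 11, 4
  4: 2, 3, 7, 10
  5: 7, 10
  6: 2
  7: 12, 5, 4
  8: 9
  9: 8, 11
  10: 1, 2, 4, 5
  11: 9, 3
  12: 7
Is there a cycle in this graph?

Yes

|V| = 12, |E| = 13, number of components = 1.
One cycle is 10-4-2-10.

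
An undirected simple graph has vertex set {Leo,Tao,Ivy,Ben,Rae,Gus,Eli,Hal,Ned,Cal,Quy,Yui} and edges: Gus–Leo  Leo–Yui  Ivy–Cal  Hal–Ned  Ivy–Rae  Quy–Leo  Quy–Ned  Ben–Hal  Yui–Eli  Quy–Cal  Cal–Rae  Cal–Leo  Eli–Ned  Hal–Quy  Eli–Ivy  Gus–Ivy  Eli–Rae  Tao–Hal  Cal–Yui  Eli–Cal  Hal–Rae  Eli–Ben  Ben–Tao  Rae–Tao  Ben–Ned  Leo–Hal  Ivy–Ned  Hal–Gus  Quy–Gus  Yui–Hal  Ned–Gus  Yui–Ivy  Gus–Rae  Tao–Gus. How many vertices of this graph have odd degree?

4

Degrees: Leo:5, Tao:4, Ivy:6, Ben:4, Rae:6, Gus:7, Eli:6, Hal:8, Ned:6, Cal:6, Quy:5, Yui:5
Odd-degree vertices: Leo, Gus, Quy, Yui.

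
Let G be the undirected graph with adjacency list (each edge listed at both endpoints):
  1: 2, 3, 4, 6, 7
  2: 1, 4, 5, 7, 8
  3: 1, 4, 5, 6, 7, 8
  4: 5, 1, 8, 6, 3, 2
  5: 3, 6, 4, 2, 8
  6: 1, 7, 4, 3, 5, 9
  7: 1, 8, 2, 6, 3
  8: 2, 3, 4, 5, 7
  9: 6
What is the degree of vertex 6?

6

Neighbors of 6: 1, 3, 4, 5, 7, 9.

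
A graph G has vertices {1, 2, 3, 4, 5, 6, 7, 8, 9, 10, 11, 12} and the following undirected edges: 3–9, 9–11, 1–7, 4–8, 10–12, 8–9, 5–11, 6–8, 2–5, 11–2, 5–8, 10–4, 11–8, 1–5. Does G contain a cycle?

The graph has 12 vertices, 14 edges, and 1 connected component.
Since 14 > 12 - 1, a cycle must exist; for instance 5-8-9-11-5.

Yes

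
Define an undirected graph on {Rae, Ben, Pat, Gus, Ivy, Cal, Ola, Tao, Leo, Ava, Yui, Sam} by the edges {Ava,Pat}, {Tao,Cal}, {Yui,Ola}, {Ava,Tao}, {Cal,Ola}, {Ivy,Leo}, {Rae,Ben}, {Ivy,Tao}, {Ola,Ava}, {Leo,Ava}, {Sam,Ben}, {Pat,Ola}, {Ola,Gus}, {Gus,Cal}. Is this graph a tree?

No

|V| = 12, |E| = 14.
It is not connected, so it is not a tree.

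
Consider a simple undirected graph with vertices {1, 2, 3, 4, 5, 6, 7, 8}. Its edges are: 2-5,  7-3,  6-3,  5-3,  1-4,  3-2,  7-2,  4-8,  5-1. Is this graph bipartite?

No

3-2-5-3 is an odd cycle (length 3), and a bipartite graph can contain only even cycles.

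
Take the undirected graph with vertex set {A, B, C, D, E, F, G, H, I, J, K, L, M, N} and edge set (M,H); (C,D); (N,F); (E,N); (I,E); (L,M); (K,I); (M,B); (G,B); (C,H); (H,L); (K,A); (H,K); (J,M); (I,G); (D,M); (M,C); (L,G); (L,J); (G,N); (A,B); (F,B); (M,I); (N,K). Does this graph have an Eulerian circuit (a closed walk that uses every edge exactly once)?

No

Degrees: A:2, B:4, C:3, D:2, E:2, F:2, G:4, H:4, I:4, J:2, K:4, L:4, M:7, N:4
Vertices with odd degree: C, M. An Eulerian circuit requires all degrees even.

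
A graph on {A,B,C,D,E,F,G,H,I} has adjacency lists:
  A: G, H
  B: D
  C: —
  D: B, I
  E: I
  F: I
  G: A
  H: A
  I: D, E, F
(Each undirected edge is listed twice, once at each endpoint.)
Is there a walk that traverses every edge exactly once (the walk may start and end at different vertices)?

No

Degrees: A:2, B:1, C:0, D:2, E:1, F:1, G:1, H:1, I:3
Odd-degree vertices: B, E, F, G, H, I (6 total).
An Eulerian trail requires 0 or 2 odd-degree vertices; here there are 6.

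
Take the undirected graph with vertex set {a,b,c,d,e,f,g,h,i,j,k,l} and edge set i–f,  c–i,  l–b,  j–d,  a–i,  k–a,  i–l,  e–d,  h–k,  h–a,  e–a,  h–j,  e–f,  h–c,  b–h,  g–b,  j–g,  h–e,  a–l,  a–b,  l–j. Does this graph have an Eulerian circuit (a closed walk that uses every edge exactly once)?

Degrees: a:6, b:4, c:2, d:2, e:4, f:2, g:2, h:6, i:4, j:4, k:2, l:4
Every vertex has even degree and the edges form a single connected piece, so an Eulerian circuit exists.

Yes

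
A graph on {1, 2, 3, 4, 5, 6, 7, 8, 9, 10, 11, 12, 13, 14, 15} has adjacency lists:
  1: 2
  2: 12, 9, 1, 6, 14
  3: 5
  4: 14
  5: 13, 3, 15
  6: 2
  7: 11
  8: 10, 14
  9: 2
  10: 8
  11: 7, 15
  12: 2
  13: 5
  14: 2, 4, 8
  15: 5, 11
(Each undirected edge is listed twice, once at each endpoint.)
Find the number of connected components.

Component: {3, 5, 7, 11, 13, 15}
Component: {1, 2, 4, 6, 8, 9, 10, 12, 14}

2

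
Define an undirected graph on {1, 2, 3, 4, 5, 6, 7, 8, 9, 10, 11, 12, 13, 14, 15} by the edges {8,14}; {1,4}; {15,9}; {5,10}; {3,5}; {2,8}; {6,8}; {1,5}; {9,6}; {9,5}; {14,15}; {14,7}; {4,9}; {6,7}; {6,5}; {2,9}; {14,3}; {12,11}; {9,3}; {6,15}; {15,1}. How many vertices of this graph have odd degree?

Degrees: 1:3, 2:2, 3:3, 4:2, 5:5, 6:5, 7:2, 8:3, 9:6, 10:1, 11:1, 12:1, 13:0, 14:4, 15:4
Odd-degree vertices: 1, 3, 5, 6, 8, 10, 11, 12.

8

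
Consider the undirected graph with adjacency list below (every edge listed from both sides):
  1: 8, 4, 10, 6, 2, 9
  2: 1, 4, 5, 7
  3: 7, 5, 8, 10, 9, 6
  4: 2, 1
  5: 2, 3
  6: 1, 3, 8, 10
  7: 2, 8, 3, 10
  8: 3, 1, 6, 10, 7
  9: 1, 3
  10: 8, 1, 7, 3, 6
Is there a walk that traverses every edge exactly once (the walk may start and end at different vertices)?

Yes

Degrees: 1:6, 2:4, 3:6, 4:2, 5:2, 6:4, 7:4, 8:5, 9:2, 10:5
Odd-degree vertices: 8, 10 (2 total).
With 2 odd-degree vertices and all edges in one connected piece, an Eulerian trail exists (from 8 to 10).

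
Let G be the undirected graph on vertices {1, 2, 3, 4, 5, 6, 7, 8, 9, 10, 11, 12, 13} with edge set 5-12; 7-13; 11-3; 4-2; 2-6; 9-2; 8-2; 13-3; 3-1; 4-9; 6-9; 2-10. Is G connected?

No

Component: {5, 12}
Component: {1, 3, 7, 11, 13}
Component: {2, 4, 6, 8, 9, 10}
There are 3 separate components, so the graph is not connected.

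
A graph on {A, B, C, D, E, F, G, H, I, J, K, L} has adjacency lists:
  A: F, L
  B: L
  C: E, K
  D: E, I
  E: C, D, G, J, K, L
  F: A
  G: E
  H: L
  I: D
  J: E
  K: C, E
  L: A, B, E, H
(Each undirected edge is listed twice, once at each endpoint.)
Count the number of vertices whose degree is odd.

Degrees: A:2, B:1, C:2, D:2, E:6, F:1, G:1, H:1, I:1, J:1, K:2, L:4
Odd-degree vertices: B, F, G, H, I, J.

6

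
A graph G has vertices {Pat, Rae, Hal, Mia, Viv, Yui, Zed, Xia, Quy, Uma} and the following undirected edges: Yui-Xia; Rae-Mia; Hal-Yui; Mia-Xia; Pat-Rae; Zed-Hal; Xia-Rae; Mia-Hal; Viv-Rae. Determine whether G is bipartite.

No

The cycle Mia-Rae-Xia-Mia has length 3, which is odd, so the graph is not bipartite.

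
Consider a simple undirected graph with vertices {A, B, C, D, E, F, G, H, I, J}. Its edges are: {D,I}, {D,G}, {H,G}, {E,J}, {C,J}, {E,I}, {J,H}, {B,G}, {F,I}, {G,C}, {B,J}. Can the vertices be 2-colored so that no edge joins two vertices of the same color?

Yes

A valid 2-coloring puts {A, G, I, J} on one side and {B, C, D, E, F, H} on the other; every edge crosses between the two sides.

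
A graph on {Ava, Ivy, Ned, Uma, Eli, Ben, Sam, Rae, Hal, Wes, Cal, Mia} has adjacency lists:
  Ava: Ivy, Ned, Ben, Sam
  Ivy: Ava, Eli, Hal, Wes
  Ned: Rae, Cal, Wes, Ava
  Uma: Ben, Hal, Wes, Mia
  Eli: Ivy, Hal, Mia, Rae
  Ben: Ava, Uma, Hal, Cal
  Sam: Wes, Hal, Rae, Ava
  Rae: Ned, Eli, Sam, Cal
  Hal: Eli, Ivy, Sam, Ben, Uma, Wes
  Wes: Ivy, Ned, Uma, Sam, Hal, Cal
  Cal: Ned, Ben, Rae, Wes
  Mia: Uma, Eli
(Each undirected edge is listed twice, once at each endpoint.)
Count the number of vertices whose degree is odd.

Degrees: Ava:4, Ivy:4, Ned:4, Uma:4, Eli:4, Ben:4, Sam:4, Rae:4, Hal:6, Wes:6, Cal:4, Mia:2
Odd-degree vertices: none.

0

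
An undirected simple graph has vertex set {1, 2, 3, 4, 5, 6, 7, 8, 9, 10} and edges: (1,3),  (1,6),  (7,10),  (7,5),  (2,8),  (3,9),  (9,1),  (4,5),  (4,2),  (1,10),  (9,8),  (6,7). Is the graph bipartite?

The cycle 1-3-9-1 has length 3, which is odd, so the graph is not bipartite.

No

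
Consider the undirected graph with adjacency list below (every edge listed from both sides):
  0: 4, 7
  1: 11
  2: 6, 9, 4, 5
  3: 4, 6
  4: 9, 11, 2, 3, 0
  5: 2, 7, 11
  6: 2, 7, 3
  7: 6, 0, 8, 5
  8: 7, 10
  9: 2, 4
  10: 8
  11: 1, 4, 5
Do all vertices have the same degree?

Degrees: 0:2, 1:1, 2:4, 3:2, 4:5, 5:3, 6:3, 7:4, 8:2, 9:2, 10:1, 11:3
Degrees are not all equal (e.g. deg(1)=1 but deg(4)=5); not regular.

No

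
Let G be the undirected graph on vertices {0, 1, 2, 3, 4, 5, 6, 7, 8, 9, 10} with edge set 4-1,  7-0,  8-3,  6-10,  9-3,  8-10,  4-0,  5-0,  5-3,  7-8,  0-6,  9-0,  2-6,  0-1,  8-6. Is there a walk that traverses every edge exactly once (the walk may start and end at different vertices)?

Yes

Degrees: 0:6, 1:2, 2:1, 3:3, 4:2, 5:2, 6:4, 7:2, 8:4, 9:2, 10:2
Odd-degree vertices: 2, 3 (2 total).
With 2 odd-degree vertices and all edges in one connected piece, an Eulerian trail exists (from 2 to 3).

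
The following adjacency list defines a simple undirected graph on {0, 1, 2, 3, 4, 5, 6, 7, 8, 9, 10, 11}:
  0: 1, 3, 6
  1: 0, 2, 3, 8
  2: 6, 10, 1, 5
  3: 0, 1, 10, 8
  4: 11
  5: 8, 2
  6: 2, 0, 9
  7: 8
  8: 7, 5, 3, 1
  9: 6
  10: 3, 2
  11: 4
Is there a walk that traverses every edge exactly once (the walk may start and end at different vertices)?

No

Degrees: 0:3, 1:4, 2:4, 3:4, 4:1, 5:2, 6:3, 7:1, 8:4, 9:1, 10:2, 11:1
Odd-degree vertices: 0, 4, 6, 7, 9, 11 (6 total).
An Eulerian trail requires 0 or 2 odd-degree vertices; here there are 6.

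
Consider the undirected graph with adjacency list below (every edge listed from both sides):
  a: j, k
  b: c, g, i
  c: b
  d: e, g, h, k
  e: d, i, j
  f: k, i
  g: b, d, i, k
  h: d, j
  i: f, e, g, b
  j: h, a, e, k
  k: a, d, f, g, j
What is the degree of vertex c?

1

Neighbors of c: b.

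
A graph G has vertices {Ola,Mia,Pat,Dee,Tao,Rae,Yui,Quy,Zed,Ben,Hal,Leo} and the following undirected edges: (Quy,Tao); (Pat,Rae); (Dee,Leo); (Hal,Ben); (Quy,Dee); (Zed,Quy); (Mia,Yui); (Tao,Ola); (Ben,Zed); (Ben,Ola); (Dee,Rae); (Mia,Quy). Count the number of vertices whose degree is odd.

6

Degrees: Ola:2, Mia:2, Pat:1, Dee:3, Tao:2, Rae:2, Yui:1, Quy:4, Zed:2, Ben:3, Hal:1, Leo:1
Odd-degree vertices: Pat, Dee, Yui, Ben, Hal, Leo.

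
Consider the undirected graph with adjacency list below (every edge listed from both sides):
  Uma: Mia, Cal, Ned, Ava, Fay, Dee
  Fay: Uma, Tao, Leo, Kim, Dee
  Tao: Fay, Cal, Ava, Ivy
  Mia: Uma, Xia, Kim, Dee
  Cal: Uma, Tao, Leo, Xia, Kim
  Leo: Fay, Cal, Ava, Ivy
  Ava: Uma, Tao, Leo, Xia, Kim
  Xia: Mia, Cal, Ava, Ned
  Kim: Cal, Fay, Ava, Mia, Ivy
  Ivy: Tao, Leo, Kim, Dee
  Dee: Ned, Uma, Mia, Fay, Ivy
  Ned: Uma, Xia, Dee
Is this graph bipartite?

No

Dee-Uma-Ned-Dee is an odd cycle (length 3), and a bipartite graph can contain only even cycles.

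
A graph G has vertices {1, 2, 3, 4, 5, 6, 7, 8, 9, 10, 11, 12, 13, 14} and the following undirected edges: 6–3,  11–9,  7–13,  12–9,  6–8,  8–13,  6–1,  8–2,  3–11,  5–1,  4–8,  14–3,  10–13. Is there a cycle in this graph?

No

The graph has 14 vertices, 13 edges, and 1 connected component.
Since 13 = 14 - 1, the graph is a forest and contains no cycle.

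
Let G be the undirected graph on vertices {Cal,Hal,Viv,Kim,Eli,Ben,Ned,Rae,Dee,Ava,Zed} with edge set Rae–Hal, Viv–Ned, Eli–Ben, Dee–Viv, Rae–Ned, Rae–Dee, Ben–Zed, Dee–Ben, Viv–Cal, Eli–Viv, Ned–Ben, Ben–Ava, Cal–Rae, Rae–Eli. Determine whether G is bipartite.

Yes

Partition the vertices as {Viv, Kim, Ben, Rae} vs {Cal, Hal, Eli, Ned, Dee, Ava, Zed}. Each listed edge has one endpoint in each part, so the graph is bipartite.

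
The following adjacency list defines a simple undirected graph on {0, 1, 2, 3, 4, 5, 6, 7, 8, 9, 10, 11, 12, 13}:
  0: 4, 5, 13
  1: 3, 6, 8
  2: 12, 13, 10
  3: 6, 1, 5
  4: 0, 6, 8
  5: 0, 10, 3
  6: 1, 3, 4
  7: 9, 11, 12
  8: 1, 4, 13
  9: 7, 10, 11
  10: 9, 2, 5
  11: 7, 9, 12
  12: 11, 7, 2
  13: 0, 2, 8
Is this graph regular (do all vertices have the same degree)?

Yes

Degrees: 0:3, 1:3, 2:3, 3:3, 4:3, 5:3, 6:3, 7:3, 8:3, 9:3, 10:3, 11:3, 12:3, 13:3
Every vertex has degree 3, so the graph is 3-regular.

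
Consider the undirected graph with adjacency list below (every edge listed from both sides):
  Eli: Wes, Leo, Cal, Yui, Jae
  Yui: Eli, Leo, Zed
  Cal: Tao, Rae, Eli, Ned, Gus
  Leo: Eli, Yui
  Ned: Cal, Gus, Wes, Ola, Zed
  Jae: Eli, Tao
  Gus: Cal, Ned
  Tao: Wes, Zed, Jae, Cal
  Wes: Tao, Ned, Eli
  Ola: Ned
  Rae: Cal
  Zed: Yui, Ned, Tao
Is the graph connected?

Yes

Starting from Eli and exploring outward reaches every vertex (Eli, Cal, Wes, Yui, Leo, Jae, Ned, Gus, Rae, Tao, Zed, Ola); the graph is connected.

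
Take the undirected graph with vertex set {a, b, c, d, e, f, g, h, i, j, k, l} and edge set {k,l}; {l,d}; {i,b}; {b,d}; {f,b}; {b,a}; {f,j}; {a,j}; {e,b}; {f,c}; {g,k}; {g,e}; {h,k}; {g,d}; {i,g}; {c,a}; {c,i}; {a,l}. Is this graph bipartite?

Yes

Partition the vertices as {b, c, g, h, j, l} vs {a, d, e, f, i, k}. Each listed edge has one endpoint in each part, so the graph is bipartite.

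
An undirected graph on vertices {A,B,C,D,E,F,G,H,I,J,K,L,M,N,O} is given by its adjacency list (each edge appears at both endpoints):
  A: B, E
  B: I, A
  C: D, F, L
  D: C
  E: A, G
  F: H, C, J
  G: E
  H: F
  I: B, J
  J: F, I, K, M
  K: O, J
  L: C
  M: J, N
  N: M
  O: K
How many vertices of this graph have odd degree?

Degrees: A:2, B:2, C:3, D:1, E:2, F:3, G:1, H:1, I:2, J:4, K:2, L:1, M:2, N:1, O:1
Odd-degree vertices: C, D, F, G, H, L, N, O.

8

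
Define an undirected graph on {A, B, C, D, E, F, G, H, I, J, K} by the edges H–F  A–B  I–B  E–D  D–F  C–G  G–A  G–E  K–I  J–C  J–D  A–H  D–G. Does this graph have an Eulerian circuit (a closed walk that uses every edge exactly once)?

No

Degrees: A:3, B:2, C:2, D:4, E:2, F:2, G:4, H:2, I:2, J:2, K:1
Vertices with odd degree: A, K. An Eulerian circuit requires all degrees even.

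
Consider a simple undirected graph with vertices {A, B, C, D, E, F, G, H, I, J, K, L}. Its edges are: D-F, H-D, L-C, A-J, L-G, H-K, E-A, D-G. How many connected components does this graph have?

4

Component: {B}
Component: {I}
Component: {A, E, J}
Component: {C, D, F, G, H, K, L}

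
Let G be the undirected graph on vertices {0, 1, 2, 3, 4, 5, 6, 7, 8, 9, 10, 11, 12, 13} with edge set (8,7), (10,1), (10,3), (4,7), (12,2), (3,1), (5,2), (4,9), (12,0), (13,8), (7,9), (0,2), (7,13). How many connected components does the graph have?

5

Component: {6}
Component: {11}
Component: {1, 3, 10}
Component: {0, 2, 5, 12}
Component: {4, 7, 8, 9, 13}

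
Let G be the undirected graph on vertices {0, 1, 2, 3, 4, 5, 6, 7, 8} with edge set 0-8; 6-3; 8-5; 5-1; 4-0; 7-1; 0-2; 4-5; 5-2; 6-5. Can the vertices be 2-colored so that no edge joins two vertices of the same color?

Partition the vertices as {1, 2, 4, 6, 8} vs {0, 3, 5, 7}. Each listed edge has one endpoint in each part, so the graph is bipartite.

Yes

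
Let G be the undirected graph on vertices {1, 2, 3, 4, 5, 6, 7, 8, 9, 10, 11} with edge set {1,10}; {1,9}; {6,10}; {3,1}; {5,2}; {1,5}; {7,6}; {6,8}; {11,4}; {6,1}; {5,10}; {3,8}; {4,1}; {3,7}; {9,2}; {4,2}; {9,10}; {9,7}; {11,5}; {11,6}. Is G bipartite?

No

The cycle 10-1-5-10 has length 3, which is odd, so the graph is not bipartite.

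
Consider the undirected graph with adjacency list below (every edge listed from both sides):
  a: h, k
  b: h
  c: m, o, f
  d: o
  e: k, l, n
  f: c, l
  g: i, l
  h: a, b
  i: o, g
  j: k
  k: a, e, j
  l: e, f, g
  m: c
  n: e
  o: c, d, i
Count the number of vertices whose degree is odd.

Degrees: a:2, b:1, c:3, d:1, e:3, f:2, g:2, h:2, i:2, j:1, k:3, l:3, m:1, n:1, o:3
Odd-degree vertices: b, c, d, e, j, k, l, m, n, o.

10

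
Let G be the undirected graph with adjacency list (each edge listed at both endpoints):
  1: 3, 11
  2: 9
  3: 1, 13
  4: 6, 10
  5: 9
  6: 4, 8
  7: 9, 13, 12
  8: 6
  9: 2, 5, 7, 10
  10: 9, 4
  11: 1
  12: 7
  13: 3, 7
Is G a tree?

The graph has 13 vertices and 12 edges.
Connected and |E| = |V| - 1, which characterizes a tree.

Yes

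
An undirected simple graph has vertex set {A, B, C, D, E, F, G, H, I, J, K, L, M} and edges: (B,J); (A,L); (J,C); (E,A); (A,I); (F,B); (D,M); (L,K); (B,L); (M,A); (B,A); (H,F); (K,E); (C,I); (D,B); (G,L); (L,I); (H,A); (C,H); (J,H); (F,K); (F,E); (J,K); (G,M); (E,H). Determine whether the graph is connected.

A breadth-first search from A visits A, E, L, M, B, H, I, K, F, G, D, J, C — all 13 vertices — so the graph is connected.

Yes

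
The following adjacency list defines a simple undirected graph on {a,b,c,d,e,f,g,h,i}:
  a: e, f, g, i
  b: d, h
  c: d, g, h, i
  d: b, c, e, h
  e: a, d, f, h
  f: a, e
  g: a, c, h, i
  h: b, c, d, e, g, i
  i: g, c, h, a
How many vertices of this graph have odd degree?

Degrees: a:4, b:2, c:4, d:4, e:4, f:2, g:4, h:6, i:4
Odd-degree vertices: none.

0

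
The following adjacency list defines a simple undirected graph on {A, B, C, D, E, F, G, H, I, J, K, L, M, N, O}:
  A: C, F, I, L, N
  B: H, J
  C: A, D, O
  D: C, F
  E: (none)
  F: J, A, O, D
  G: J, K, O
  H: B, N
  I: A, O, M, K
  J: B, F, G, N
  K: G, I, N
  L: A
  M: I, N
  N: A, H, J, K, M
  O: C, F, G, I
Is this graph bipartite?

Yes

Color {B, C, E, F, G, I, L, N} black and {A, D, H, J, K, M, O} white. No edge joins two same-colored vertices, so the graph is bipartite.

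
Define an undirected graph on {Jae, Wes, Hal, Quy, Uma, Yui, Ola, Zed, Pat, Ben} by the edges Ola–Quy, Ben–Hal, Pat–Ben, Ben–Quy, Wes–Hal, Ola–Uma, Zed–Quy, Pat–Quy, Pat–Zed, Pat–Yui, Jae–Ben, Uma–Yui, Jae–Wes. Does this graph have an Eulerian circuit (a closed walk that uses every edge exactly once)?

Degrees: Jae:2, Wes:2, Hal:2, Quy:4, Uma:2, Yui:2, Ola:2, Zed:2, Pat:4, Ben:4
Every vertex has even degree and the edges form a single connected piece, so an Eulerian circuit exists.

Yes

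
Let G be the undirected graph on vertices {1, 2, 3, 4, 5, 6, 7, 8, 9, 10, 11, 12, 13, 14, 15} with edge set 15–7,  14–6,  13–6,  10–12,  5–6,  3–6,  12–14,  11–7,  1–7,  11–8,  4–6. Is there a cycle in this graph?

No

|V| = 15, |E| = 11, number of components = 4.
A forest on 15 vertices with 4 components has exactly 11 edges, which matches — so no cycle.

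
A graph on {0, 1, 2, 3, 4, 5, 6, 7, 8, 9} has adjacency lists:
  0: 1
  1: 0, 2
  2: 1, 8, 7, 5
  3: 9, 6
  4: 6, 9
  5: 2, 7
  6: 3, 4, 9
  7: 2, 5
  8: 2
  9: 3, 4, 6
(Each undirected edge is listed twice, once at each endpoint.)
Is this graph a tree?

The graph has 10 vertices and 11 edges.
It splits into 2 components, so it cannot be a tree.

No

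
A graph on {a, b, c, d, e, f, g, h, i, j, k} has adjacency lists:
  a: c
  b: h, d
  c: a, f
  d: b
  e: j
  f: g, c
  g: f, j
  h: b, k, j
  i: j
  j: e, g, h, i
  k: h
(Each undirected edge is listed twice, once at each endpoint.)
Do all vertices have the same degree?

No

Degrees: a:1, b:2, c:2, d:1, e:1, f:2, g:2, h:3, i:1, j:4, k:1
Degrees are not all equal (e.g. deg(a)=1 but deg(j)=4); not regular.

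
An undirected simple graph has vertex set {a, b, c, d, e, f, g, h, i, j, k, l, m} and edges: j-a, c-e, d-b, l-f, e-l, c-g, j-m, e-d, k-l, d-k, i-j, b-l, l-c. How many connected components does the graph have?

Component: {h}
Component: {a, i, j, m}
Component: {b, c, d, e, f, g, k, l}

3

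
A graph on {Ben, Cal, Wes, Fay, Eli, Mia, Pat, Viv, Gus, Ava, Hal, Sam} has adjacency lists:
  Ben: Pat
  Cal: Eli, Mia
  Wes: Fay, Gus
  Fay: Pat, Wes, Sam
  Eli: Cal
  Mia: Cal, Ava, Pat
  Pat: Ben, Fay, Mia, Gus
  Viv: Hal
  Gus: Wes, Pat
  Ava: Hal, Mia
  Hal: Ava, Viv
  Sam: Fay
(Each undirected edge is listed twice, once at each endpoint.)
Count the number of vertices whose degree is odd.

6

Degrees: Ben:1, Cal:2, Wes:2, Fay:3, Eli:1, Mia:3, Pat:4, Viv:1, Gus:2, Ava:2, Hal:2, Sam:1
Odd-degree vertices: Ben, Fay, Eli, Mia, Viv, Sam.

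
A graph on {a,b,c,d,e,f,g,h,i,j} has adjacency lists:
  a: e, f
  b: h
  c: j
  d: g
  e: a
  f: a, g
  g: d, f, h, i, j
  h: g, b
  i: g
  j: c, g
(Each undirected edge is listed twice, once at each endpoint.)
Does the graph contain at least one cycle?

No

The graph has 10 vertices, 9 edges, and 1 connected component.
Since 9 = 10 - 1, the graph is a forest and contains no cycle.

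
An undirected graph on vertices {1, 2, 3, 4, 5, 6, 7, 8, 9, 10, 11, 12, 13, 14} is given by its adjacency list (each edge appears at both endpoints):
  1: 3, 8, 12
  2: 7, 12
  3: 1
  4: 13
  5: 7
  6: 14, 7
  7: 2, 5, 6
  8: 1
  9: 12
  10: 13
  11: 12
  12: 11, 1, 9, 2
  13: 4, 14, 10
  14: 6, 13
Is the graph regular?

No

Degrees: 1:3, 2:2, 3:1, 4:1, 5:1, 6:2, 7:3, 8:1, 9:1, 10:1, 11:1, 12:4, 13:3, 14:2
Vertex 3 has degree 1 while 12 has degree 4, so the graph is not regular.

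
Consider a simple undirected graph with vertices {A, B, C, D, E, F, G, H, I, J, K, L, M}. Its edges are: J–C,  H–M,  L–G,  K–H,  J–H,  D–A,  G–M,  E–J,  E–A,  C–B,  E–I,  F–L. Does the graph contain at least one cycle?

No

|V| = 13, |E| = 12, number of components = 1.
Since 12 = 13 - 1, the graph is a forest and contains no cycle.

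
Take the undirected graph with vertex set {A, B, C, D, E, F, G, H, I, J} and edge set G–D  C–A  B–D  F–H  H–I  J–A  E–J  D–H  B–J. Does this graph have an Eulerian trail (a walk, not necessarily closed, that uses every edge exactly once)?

Degrees: A:2, B:2, C:1, D:3, E:1, F:1, G:1, H:3, I:1, J:3
Odd-degree vertices: C, D, E, F, G, H, I, J (8 total).
An Eulerian trail requires 0 or 2 odd-degree vertices; here there are 8.

No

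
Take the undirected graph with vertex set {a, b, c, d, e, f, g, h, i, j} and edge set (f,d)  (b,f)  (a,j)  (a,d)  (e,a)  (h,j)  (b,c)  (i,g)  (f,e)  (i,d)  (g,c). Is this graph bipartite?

Yes

Color {b, d, e, g, j} black and {a, c, f, h, i} white. No edge joins two same-colored vertices, so the graph is bipartite.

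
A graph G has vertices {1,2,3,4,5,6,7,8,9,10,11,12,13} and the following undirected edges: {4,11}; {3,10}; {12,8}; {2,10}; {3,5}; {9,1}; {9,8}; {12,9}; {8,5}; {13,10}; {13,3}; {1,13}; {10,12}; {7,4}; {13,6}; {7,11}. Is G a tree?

|V| = 13, |E| = 16.
It splits into 2 components, so it cannot be a tree.

No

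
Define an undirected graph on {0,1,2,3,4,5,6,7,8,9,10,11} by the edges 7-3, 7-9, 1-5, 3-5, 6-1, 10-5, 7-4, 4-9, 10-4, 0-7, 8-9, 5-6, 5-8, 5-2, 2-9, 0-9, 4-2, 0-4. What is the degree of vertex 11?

0

11 has no neighbors.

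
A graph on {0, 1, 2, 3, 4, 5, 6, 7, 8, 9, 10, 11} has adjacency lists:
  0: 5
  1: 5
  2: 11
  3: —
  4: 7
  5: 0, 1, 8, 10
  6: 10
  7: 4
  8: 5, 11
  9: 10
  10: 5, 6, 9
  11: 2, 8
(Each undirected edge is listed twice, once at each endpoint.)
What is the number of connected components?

Component: {3}
Component: {4, 7}
Component: {0, 1, 2, 5, 6, 8, 9, 10, 11}

3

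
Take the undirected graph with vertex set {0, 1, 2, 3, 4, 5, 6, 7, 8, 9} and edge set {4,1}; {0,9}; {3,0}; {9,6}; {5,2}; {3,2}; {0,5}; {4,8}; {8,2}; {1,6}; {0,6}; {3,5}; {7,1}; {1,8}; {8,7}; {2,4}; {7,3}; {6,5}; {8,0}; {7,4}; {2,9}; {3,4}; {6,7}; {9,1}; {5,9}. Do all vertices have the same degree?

Degrees: 0:5, 1:5, 2:5, 3:5, 4:5, 5:5, 6:5, 7:5, 8:5, 9:5
All degrees equal 5; the graph is regular.

Yes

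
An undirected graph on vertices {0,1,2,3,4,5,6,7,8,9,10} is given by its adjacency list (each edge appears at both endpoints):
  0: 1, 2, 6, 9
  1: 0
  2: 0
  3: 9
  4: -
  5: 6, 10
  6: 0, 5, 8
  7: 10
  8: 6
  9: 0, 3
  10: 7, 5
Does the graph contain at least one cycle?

|V| = 11, |E| = 9, number of components = 2.
A forest on 11 vertices with 2 components has exactly 9 edges, which matches — so no cycle.

No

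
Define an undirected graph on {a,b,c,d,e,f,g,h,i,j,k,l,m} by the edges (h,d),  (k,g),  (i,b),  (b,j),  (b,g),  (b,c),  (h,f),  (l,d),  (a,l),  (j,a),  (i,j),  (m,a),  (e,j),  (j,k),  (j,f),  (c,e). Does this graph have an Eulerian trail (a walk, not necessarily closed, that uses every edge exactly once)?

Yes

Degrees: a:3, b:4, c:2, d:2, e:2, f:2, g:2, h:2, i:2, j:6, k:2, l:2, m:1
Odd-degree vertices: a, m (2 total).
With 2 odd-degree vertices and all edges in one connected piece, an Eulerian trail exists (from a to m).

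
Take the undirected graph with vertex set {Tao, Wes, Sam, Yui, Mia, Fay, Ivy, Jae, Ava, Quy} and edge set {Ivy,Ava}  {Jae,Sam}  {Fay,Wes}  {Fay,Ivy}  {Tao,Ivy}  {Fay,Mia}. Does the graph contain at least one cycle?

The graph has 10 vertices, 6 edges, and 4 connected components.
Since 6 = 10 - 4, the graph is a forest and contains no cycle.

No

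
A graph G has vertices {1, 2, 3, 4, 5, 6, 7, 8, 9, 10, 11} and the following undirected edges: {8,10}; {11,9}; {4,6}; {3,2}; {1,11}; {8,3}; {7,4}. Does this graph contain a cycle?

No

The graph has 11 vertices, 7 edges, and 4 connected components.
A forest on 11 vertices with 4 components has exactly 7 edges, which matches — so no cycle.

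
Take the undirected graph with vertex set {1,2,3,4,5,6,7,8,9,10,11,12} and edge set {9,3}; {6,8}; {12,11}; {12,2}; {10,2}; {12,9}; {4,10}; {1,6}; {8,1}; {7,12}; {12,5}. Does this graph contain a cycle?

|V| = 12, |E| = 11, number of components = 2.
One cycle is 1-6-8-1.

Yes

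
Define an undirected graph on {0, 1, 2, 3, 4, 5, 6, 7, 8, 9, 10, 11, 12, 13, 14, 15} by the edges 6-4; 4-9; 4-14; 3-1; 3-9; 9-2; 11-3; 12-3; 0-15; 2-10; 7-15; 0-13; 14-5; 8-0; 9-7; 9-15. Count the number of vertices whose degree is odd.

12

Degrees: 0:3, 1:1, 2:2, 3:4, 4:3, 5:1, 6:1, 7:2, 8:1, 9:5, 10:1, 11:1, 12:1, 13:1, 14:2, 15:3
Odd-degree vertices: 0, 1, 4, 5, 6, 8, 9, 10, 11, 12, 13, 15.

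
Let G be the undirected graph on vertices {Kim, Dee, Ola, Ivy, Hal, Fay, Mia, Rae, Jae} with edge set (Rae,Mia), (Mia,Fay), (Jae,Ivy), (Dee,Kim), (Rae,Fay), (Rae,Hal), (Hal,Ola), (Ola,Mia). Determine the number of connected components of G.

3

Component: {Kim, Dee}
Component: {Ivy, Jae}
Component: {Ola, Hal, Fay, Mia, Rae}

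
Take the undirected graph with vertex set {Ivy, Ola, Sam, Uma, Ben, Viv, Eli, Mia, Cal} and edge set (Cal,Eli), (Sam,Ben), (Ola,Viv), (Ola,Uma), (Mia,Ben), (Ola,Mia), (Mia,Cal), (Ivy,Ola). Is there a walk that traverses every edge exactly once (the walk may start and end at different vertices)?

No

Degrees: Ivy:1, Ola:4, Sam:1, Uma:1, Ben:2, Viv:1, Eli:1, Mia:3, Cal:2
Odd-degree vertices: Ivy, Sam, Uma, Viv, Eli, Mia (6 total).
An Eulerian trail requires 0 or 2 odd-degree vertices; here there are 6.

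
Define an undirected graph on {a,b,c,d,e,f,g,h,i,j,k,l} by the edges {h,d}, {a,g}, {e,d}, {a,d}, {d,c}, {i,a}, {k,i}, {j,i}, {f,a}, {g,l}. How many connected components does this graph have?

2

Component: {b}
Component: {a, c, d, e, f, g, h, i, j, k, l}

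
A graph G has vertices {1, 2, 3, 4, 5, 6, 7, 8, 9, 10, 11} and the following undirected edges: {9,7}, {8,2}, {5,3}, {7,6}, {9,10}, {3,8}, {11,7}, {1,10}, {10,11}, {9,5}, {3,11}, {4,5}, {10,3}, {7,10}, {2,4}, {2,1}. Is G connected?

Yes

A breadth-first search from 1 visits 1, 2, 10, 8, 4, 3, 9, 11, 7, 5, 6 — all 11 vertices — so the graph is connected.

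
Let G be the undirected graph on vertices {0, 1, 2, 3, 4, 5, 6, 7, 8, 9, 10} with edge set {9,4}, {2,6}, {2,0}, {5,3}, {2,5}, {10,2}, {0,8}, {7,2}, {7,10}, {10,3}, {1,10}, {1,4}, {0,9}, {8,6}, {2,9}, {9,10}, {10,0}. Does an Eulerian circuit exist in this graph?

Degrees: 0:4, 1:2, 2:6, 3:2, 4:2, 5:2, 6:2, 7:2, 8:2, 9:4, 10:6
All degrees are even and the non-isolated vertices are connected — an Eulerian circuit exists.

Yes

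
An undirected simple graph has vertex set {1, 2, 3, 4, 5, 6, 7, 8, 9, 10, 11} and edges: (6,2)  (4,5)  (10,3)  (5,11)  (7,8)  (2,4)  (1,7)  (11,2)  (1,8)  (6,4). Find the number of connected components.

4

Component: {9}
Component: {3, 10}
Component: {1, 7, 8}
Component: {2, 4, 5, 6, 11}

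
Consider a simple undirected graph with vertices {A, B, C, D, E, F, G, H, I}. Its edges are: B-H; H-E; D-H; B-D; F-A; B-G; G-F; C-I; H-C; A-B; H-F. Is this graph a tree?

No

|V| = 9, |E| = 11.
A tree on 9 vertices has exactly 8 edges; this graph has 11, so it contains a cycle and is not a tree.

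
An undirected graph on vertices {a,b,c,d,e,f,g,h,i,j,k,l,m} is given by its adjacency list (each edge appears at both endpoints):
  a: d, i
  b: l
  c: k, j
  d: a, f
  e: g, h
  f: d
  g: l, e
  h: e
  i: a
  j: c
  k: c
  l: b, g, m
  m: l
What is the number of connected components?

3

Component: {c, j, k}
Component: {a, d, f, i}
Component: {b, e, g, h, l, m}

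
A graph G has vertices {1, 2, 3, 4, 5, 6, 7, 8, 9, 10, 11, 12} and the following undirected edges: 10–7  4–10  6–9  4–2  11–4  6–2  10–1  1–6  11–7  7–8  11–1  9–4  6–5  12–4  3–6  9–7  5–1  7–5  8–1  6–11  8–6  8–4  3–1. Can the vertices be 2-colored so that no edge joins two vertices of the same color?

No

6-1-11-6 is an odd cycle (length 3), and a bipartite graph can contain only even cycles.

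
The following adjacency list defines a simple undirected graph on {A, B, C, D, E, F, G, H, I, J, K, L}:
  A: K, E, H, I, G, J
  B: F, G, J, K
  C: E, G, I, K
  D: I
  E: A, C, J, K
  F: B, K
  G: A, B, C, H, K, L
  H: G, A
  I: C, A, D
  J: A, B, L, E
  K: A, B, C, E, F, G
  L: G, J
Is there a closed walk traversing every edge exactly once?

No

Degrees: A:6, B:4, C:4, D:1, E:4, F:2, G:6, H:2, I:3, J:4, K:6, L:2
D, I have odd degree; an Eulerian circuit needs every degree to be even, so none exists.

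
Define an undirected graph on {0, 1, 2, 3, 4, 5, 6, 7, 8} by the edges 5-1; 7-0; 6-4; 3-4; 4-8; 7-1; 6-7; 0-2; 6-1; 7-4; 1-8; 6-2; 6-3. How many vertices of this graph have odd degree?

2

Degrees: 0:2, 1:4, 2:2, 3:2, 4:4, 5:1, 6:5, 7:4, 8:2
Odd-degree vertices: 5, 6.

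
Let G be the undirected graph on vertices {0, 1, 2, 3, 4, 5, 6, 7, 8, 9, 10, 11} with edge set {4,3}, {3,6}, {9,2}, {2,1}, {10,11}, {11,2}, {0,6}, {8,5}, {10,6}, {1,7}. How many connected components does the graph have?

Component: {5, 8}
Component: {0, 1, 2, 3, 4, 6, 7, 9, 10, 11}

2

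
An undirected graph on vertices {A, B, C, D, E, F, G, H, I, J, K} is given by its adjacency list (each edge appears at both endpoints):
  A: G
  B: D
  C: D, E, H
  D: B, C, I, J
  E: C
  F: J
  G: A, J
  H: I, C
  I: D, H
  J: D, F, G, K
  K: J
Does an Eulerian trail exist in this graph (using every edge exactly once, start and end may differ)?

No

Degrees: A:1, B:1, C:3, D:4, E:1, F:1, G:2, H:2, I:2, J:4, K:1
Odd-degree vertices: A, B, C, E, F, K (6 total).
With 6 odd-degree vertices (more than two), no single trail can use every edge.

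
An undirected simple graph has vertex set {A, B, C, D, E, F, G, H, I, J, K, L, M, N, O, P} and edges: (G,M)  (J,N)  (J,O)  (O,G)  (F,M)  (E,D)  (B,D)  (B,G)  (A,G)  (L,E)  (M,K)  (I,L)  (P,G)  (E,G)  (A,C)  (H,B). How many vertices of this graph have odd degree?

Degrees: A:2, B:3, C:1, D:2, E:3, F:1, G:6, H:1, I:1, J:2, K:1, L:2, M:3, N:1, O:2, P:1
Odd-degree vertices: B, C, E, F, H, I, K, M, N, P.

10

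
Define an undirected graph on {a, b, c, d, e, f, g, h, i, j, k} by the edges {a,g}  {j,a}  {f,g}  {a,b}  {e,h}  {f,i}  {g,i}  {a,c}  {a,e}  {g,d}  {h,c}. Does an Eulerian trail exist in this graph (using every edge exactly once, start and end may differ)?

Degrees: a:5, b:1, c:2, d:1, e:2, f:2, g:4, h:2, i:2, j:1, k:0
Odd-degree vertices: a, b, d, j (4 total).
With 4 odd-degree vertices (more than two), no single trail can use every edge.

No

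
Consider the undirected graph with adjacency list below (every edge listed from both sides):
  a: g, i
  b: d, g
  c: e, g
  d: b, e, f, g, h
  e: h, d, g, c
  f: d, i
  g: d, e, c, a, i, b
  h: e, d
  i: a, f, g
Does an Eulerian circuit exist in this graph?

Degrees: a:2, b:2, c:2, d:5, e:4, f:2, g:6, h:2, i:3
d, i have odd degree; an Eulerian circuit needs every degree to be even, so none exists.

No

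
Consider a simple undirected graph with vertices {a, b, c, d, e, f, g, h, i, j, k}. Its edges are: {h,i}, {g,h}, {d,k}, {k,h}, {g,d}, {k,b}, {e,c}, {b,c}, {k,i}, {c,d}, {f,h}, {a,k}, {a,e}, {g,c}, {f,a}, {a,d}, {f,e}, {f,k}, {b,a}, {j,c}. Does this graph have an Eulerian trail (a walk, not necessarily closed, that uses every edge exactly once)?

No

Degrees: a:5, b:3, c:5, d:4, e:3, f:4, g:3, h:4, i:2, j:1, k:6
Odd-degree vertices: a, b, c, e, g, j (6 total).
An Eulerian trail requires 0 or 2 odd-degree vertices; here there are 6.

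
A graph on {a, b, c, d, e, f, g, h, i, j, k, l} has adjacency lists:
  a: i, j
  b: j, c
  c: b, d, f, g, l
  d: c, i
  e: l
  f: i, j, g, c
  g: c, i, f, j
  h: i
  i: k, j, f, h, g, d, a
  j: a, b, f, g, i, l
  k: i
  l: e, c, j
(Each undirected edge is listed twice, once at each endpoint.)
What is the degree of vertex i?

Neighbors of i: a, d, f, g, h, j, k.

7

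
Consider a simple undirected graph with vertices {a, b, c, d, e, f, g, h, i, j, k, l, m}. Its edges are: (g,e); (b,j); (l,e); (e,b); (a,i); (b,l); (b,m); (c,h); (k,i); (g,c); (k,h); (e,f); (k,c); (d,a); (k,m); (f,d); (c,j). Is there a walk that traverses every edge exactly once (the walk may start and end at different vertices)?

Yes

Degrees: a:2, b:4, c:4, d:2, e:4, f:2, g:2, h:2, i:2, j:2, k:4, l:2, m:2
Odd-degree vertices: none (0 total).
With 0 odd-degree vertices and all edges in one connected piece, an Eulerian trail exists.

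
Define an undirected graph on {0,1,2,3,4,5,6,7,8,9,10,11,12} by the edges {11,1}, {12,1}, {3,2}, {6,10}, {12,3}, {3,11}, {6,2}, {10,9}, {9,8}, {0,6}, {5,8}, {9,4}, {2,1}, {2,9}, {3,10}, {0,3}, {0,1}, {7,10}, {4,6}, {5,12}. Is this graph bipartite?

Color {1, 3, 5, 6, 7, 9} black and {0, 2, 4, 8, 10, 11, 12} white. No edge joins two same-colored vertices, so the graph is bipartite.

Yes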